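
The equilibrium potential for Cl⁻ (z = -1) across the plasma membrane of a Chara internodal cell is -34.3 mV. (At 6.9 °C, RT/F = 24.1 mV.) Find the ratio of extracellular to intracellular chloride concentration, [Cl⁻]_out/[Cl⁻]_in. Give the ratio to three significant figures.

ln([out]/[in]) = E·z/(24.1) = -34.3 × -1 / 24.1 = 1.4232
[out]/[in] = e^(1.4232) = 4.151

4.15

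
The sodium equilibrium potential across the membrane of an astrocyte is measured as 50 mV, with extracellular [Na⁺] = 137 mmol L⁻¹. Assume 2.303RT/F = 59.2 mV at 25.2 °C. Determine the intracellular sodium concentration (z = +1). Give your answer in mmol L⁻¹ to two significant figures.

20 mmol L⁻¹

Nernst: E = (59.2/1) · log₁₀([out]/[in]), so log₁₀([out]/[in]) = 50.0 × 1 / 59.2 = 0.8446.
[out]/[in] = 10^(0.8446) = 6.992.
[in] = 137 / 6.992 = 19.59 mmol L⁻¹.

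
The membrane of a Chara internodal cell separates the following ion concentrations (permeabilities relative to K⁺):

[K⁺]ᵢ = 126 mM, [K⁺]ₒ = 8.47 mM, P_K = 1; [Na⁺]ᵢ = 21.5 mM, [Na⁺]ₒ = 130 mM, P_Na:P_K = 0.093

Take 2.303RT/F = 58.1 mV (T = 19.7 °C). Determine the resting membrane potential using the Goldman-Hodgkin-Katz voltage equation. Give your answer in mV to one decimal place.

-46.1 mV

Vm = 58.1 · log₁₀[(Σ P·[cation]ₒ + Σ P·[anion]ᵢ) / (Σ P·[cation]ᵢ + Σ P·[anion]ₒ)]
Numerator = 1×8.47 + 0.093×130 = 20.56
Denominator = 1×126 + 0.093×21.5 = 128
Vm = 58.1 · log₁₀(0.16063) = 58.1 × (-0.7942) = -46.14 mV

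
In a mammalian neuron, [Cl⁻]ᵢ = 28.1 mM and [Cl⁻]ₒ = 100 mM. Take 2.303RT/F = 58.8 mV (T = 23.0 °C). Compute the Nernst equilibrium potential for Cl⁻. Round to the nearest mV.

E = (58.8/z) · log₁₀([Cl⁻]_out/[Cl⁻]_in) with z = -1.
For an anion, dividing by z = -1 reverses the sign.
= (58.8/-1) · log₁₀(100/28.1) = -58.80 · log₁₀(3.559)
= -58.80 · (0.5513) = -32.42 mV

-32 mV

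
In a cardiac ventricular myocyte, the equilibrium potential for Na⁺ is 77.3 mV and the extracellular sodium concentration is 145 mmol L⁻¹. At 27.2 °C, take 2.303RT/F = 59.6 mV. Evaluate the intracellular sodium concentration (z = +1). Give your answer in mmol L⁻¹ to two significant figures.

7.3 mmol L⁻¹

Nernst: E = (59.6/1) · log₁₀([out]/[in]), so log₁₀([out]/[in]) = 77.3 × 1 / 59.6 = 1.2970.
[out]/[in] = 10^(1.2970) = 19.81.
[in] = 145 / 19.81 = 7.318 mmol L⁻¹.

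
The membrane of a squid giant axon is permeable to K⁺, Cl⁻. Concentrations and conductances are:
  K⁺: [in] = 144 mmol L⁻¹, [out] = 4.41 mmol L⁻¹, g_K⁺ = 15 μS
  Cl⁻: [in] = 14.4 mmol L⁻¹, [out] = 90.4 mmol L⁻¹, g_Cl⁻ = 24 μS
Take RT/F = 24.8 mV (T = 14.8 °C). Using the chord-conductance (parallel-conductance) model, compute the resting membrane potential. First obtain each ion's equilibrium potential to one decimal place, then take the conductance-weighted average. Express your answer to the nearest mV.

E_K⁺ = (24.8/1)·ln(4.41/144) = -86.5 mV
E_Cl⁻ = (24.8/-1)·ln(90.4/14.4) = -45.6 mV
Vm = (Σ gᵢEᵢ)/(Σ gᵢ) = (15·-86.5 + 24·-45.6) / (15 + 24)
= -2391.90 / 39 = -61.33 mV

-61 mV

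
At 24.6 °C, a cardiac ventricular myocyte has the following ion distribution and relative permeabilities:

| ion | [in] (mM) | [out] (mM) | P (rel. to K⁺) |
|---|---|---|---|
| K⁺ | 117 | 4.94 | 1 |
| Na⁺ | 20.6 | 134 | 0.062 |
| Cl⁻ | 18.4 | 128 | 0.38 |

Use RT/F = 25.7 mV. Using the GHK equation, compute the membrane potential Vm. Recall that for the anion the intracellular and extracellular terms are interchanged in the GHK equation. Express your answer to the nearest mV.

Vm = 25.7 · ln[(Σ P·[cation]ₒ + Σ P·[anion]ᵢ) / (Σ P·[cation]ᵢ + Σ P·[anion]ₒ)]
Numerator = 1×4.94 + 0.062×134 + 0.38×18.4 = 20.24
Denominator = 1×117 + 0.062×20.6 + 0.38×128 = 166.9
Vm = 25.7 · ln(0.12126) = 25.7 × (-2.1098) = -54.22 mV

-54 mV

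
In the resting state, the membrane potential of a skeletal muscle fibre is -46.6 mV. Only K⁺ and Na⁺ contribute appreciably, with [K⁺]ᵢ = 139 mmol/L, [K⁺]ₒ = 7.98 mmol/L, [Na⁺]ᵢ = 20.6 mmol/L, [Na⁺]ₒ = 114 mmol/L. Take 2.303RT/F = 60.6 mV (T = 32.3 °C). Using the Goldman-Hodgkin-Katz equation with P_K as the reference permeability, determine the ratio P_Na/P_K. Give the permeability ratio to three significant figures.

Let α = P_Na/P_K. GHK: Vm = 60.6·log₁₀[(Kₒ + α·Naₒ)/(Kᵢ + α·Naᵢ)].
10^(Vm/60.6) = 10^(-46.6/60.6) = 0.17022
So 0.17022·(Kᵢ + α·Naᵢ) = Kₒ + α·Naₒ → α = (0.17022·139.0 − 7.98) / (114.0 − 0.17022·20.6)
α = (23.66 − 7.98) / (114.0 − 3.507) = 15.68/110.5 = 0.1419

0.142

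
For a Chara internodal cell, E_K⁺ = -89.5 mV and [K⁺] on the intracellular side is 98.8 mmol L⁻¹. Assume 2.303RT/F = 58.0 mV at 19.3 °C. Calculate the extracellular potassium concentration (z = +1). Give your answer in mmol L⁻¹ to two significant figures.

Nernst: E = (58.0/1) · log₁₀([out]/[in]), so log₁₀([out]/[in]) = -89.5 × 1 / 58.0 = -1.5431.
[out]/[in] = 10^(-1.5431) = 0.02863.
[out] = 0.02863 × 98.8 = 2.829 mmol L⁻¹.

2.8 mmol L⁻¹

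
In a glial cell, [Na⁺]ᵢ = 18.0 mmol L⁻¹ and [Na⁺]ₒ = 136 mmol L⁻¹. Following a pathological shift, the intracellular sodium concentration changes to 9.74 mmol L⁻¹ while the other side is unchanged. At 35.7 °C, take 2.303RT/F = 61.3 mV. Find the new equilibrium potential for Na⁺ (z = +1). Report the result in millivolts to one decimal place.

70.2 mV

After the shift: [Na⁺]_out = 136, [Na⁺]_in = 9.74 mmol L⁻¹.
E_new = (61.3/1)·log₁₀(136/9.74) = 61.30 · (1.1450) = 70.19 mV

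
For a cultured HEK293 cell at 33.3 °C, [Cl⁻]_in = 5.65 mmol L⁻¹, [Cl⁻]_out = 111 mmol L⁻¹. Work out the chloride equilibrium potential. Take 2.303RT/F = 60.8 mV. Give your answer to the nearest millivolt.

E = (60.8/z) · log₁₀([Cl⁻]_out/[Cl⁻]_in) with z = -1.
For an anion, dividing by z = -1 reverses the sign.
= (60.8/-1) · log₁₀(111/5.65) = -60.80 · log₁₀(19.65)
= -60.80 · (1.2933) = -78.63 mV

-79 mV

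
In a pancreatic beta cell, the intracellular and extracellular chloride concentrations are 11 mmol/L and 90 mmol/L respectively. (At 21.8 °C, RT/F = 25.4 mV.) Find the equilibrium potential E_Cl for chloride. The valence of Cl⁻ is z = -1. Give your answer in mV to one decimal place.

E = (25.4/z) · ln([Cl⁻]_out/[Cl⁻]_in) with z = -1.
For an anion, dividing by z = -1 reverses the sign.
= (25.4/-1) · ln(90/11) = -25.40 · ln(8.182)
= -25.40 · (2.1019) = -53.39 mV

-53.4 mV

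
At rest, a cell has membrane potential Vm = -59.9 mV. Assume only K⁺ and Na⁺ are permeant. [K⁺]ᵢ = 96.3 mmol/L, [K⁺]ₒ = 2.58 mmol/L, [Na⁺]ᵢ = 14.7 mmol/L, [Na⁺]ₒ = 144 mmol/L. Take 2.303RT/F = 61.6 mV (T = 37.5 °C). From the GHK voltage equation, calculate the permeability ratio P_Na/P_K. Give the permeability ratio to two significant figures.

Let α = P_Na/P_K. GHK: Vm = 61.6·log₁₀[(Kₒ + α·Naₒ)/(Kᵢ + α·Naᵢ)].
10^(Vm/61.6) = 10^(-59.9/61.6) = 0.10656
So 0.10656·(Kᵢ + α·Naᵢ) = Kₒ + α·Naₒ → α = (0.10656·96.3 − 2.58) / (144.0 − 0.10656·14.7)
α = (10.26 − 2.58) / (144.0 − 1.566) = 7.682/142.4 = 0.05393

0.054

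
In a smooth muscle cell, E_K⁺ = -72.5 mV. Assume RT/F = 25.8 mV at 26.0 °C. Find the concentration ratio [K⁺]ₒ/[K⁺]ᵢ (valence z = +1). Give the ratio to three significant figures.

ln([out]/[in]) = E·z/(25.8) = -72.5 × 1 / 25.8 = -2.8101
[out]/[in] = e^(-2.8101) = 0.0602

0.0602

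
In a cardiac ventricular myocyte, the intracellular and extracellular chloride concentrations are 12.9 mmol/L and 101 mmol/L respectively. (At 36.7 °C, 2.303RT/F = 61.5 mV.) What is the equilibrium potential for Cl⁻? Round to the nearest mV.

E = (61.5/z) · log₁₀([Cl⁻]_out/[Cl⁻]_in) with z = -1.
For an anion, dividing by z = -1 reverses the sign.
= (61.5/-1) · log₁₀(101/12.9) = -61.50 · log₁₀(7.829)
= -61.50 · (0.8937) = -54.96 mV

-55 mV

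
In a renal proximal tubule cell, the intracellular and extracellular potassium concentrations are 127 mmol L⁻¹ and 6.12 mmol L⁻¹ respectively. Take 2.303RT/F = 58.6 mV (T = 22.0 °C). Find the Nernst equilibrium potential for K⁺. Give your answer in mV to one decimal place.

E = (58.6/z) · log₁₀([K⁺]_out/[K⁺]_in) with z = +1.
= (58.6/1) · log₁₀(6.12/127) = 58.60 · log₁₀(0.04819)
= 58.60 · (-1.3171) = -77.18 mV

-77.2 mV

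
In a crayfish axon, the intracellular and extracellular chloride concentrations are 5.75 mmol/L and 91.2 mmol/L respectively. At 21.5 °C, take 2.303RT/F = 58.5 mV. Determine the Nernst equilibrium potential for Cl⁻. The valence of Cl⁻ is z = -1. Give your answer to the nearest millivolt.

-70 mV

E = (58.5/z) · log₁₀([Cl⁻]_out/[Cl⁻]_in) with z = -1.
For an anion, dividing by z = -1 reverses the sign.
= (58.5/-1) · log₁₀(91.2/5.75) = -58.50 · log₁₀(15.86)
= -58.50 · (1.2003) = -70.22 mV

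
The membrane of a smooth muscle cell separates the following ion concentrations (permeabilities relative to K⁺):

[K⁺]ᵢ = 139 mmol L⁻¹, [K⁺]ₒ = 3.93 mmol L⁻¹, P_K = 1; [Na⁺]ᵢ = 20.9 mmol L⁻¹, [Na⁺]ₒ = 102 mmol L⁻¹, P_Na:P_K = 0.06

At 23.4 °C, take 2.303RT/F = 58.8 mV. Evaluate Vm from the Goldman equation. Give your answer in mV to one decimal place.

Vm = 58.8 · log₁₀[(Σ P·[cation]ₒ + Σ P·[anion]ᵢ) / (Σ P·[cation]ᵢ + Σ P·[anion]ₒ)]
Numerator = 1×3.93 + 0.06×102 = 10.05
Denominator = 1×139 + 0.06×20.9 = 140.3
Vm = 58.8 · log₁₀(0.071656) = 58.8 × (-1.1447) = -67.31 mV

-67.3 mV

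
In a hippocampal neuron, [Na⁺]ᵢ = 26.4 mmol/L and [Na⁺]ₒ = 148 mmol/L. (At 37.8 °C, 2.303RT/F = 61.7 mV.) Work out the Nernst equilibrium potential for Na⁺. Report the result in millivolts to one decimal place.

E = (61.7/z) · log₁₀([Na⁺]_out/[Na⁺]_in) with z = +1.
= (61.7/1) · log₁₀(148/26.4) = 61.70 · log₁₀(5.606)
= 61.70 · (0.7487) = 46.19 mV

46.2 mV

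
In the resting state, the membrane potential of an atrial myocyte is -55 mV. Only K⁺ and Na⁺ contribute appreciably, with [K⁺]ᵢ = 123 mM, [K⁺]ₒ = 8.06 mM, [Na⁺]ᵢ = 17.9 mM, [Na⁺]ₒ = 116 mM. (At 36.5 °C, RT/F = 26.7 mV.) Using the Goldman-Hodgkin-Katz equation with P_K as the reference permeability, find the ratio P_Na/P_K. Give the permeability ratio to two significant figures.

Let α = P_Na/P_K. GHK: Vm = 26.7·ln[(Kₒ + α·Naₒ)/(Kᵢ + α·Naᵢ)].
e^(Vm/26.7) = e^(-55.0/26.7) = 0.12746
So 0.12746·(Kᵢ + α·Naᵢ) = Kₒ + α·Naₒ → α = (0.12746·123.0 − 8.06) / (116.0 − 0.12746·17.9)
α = (15.68 − 8.06) / (116.0 − 2.282) = 7.618/113.7 = 0.06699

0.067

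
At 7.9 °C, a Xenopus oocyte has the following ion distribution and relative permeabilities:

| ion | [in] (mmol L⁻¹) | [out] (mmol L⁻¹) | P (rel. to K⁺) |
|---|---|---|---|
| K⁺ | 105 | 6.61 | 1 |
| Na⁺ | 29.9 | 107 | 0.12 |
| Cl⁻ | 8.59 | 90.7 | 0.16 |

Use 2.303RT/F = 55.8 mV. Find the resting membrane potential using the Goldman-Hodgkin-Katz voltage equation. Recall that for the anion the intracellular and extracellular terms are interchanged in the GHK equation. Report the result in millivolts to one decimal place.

-43.1 mV

Vm = 55.8 · log₁₀[(Σ P·[cation]ₒ + Σ P·[anion]ᵢ) / (Σ P·[cation]ᵢ + Σ P·[anion]ₒ)]
Numerator = 1×6.61 + 0.12×107 + 0.16×8.59 = 20.82
Denominator = 1×105 + 0.12×29.9 + 0.16×90.7 = 123.1
Vm = 55.8 · log₁₀(0.16917) = 55.8 × (-0.7717) = -43.06 mV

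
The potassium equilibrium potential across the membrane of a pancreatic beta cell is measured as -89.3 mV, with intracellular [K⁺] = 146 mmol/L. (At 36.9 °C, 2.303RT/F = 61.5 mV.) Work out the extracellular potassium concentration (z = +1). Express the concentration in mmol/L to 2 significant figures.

5.2 mmol/L

Nernst: E = (61.5/1) · log₁₀([out]/[in]), so log₁₀([out]/[in]) = -89.3 × 1 / 61.5 = -1.4520.
[out]/[in] = 10^(-1.4520) = 0.03532.
[out] = 0.03532 × 146 = 5.156 mmol/L.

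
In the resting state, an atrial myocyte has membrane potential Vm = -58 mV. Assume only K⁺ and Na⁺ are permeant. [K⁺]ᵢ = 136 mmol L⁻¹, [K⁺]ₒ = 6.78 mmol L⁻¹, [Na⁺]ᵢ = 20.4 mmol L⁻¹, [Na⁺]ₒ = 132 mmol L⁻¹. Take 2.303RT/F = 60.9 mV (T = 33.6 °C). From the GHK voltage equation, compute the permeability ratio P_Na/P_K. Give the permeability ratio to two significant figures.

Let α = P_Na/P_K. GHK: Vm = 60.9·log₁₀[(Kₒ + α·Naₒ)/(Kᵢ + α·Naᵢ)].
10^(Vm/60.9) = 10^(-58.0/60.9) = 0.11159
So 0.11159·(Kᵢ + α·Naᵢ) = Kₒ + α·Naₒ → α = (0.11159·136.0 − 6.78) / (132.0 − 0.11159·20.4)
α = (15.18 − 6.78) / (132.0 − 2.276) = 8.396/129.7 = 0.06472

0.065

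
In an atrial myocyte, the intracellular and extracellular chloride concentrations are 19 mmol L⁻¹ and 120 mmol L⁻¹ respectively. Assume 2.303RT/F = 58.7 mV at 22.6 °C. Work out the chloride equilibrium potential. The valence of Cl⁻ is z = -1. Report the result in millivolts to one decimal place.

E = (58.7/z) · log₁₀([Cl⁻]_out/[Cl⁻]_in) with z = -1.
For an anion, dividing by z = -1 reverses the sign.
= (58.7/-1) · log₁₀(120/19) = -58.70 · log₁₀(6.316)
= -58.70 · (0.8004) = -46.99 mV

-47.0 mV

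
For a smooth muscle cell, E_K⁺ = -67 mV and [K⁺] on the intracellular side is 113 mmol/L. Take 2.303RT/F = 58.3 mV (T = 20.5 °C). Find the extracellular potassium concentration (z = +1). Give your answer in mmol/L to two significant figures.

8.0 mmol/L

Nernst: E = (58.3/1) · log₁₀([out]/[in]), so log₁₀([out]/[in]) = -67.0 × 1 / 58.3 = -1.1492.
[out]/[in] = 10^(-1.1492) = 0.07092.
[out] = 0.07092 × 113 = 8.014 mmol/L.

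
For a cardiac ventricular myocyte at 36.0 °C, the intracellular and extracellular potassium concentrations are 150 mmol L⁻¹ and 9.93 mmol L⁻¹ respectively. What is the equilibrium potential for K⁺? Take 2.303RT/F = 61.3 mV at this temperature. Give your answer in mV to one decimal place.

-72.3 mV

E = (61.3/z) · log₁₀([K⁺]_out/[K⁺]_in) with z = +1.
= (61.3/1) · log₁₀(9.93/150) = 61.30 · log₁₀(0.0662)
= 61.30 · (-1.1791) = -72.28 mV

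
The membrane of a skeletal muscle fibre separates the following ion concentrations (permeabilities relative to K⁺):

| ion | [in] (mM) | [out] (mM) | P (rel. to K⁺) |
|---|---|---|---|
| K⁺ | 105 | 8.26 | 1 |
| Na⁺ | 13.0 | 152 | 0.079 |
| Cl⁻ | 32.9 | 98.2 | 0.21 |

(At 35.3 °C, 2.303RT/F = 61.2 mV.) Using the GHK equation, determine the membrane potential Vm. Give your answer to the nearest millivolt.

Vm = 61.2 · log₁₀[(Σ P·[cation]ₒ + Σ P·[anion]ᵢ) / (Σ P·[cation]ᵢ + Σ P·[anion]ₒ)]
Numerator = 1×8.26 + 0.079×152 + 0.21×32.9 = 27.18
Denominator = 1×105 + 0.079×13.0 + 0.21×98.2 = 126.6
Vm = 61.2 · log₁₀(0.21459) = 61.2 × (-0.6684) = -40.91 mV

-41 mV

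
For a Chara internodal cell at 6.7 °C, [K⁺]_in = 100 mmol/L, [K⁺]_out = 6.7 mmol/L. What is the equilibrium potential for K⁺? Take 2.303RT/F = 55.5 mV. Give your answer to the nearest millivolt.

E = (55.5/z) · log₁₀([K⁺]_out/[K⁺]_in) with z = +1.
= (55.5/1) · log₁₀(6.7/100) = 55.50 · log₁₀(0.067)
= 55.50 · (-1.1739) = -65.15 mV

-65 mV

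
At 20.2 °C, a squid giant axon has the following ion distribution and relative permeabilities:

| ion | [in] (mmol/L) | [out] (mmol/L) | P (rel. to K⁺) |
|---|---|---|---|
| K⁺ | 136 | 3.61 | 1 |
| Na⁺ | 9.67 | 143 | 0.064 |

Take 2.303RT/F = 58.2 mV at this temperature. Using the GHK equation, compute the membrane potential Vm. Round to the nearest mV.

-60 mV

Vm = 58.2 · log₁₀[(Σ P·[cation]ₒ + Σ P·[anion]ᵢ) / (Σ P·[cation]ᵢ + Σ P·[anion]ₒ)]
Numerator = 1×3.61 + 0.064×143 = 12.76
Denominator = 1×136 + 0.064×9.67 = 136.6
Vm = 58.2 · log₁₀(0.093413) = 58.2 × (-1.0296) = -59.92 mV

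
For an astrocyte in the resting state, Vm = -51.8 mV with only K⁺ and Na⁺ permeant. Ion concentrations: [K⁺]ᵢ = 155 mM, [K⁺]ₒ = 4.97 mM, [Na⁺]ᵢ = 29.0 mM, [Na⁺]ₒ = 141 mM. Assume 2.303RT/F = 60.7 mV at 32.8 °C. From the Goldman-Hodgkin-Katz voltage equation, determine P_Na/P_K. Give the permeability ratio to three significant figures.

0.122

Let α = P_Na/P_K. GHK: Vm = 60.7·log₁₀[(Kₒ + α·Naₒ)/(Kᵢ + α·Naᵢ)].
10^(Vm/60.7) = 10^(-51.8/60.7) = 0.14016
So 0.14016·(Kᵢ + α·Naᵢ) = Kₒ + α·Naₒ → α = (0.14016·155.0 − 4.97) / (141.0 − 0.14016·29.0)
α = (21.72 − 4.97) / (141.0 − 4.065) = 16.75/136.9 = 0.1224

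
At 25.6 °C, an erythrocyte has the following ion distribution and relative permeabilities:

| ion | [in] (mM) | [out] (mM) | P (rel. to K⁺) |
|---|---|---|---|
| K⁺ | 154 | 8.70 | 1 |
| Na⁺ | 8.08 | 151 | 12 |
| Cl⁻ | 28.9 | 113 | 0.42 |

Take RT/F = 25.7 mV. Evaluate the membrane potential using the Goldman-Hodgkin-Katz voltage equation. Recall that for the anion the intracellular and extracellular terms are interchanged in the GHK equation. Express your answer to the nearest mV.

Vm = 25.7 · ln[(Σ P·[cation]ₒ + Σ P·[anion]ᵢ) / (Σ P·[cation]ᵢ + Σ P·[anion]ₒ)]
Numerator = 1×8.70 + 12×151 + 0.42×28.9 = 1833
Denominator = 1×154 + 12×8.08 + 0.42×113 = 298.4
Vm = 25.7 · ln(6.1418) = 25.7 × (1.8151) = 46.65 mV

47 mV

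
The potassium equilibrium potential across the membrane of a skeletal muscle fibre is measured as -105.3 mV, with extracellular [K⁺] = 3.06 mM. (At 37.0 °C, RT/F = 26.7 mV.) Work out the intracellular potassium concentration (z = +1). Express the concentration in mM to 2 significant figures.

160 mM

Nernst: E = (26.7/1) · ln([out]/[in]), so ln([out]/[in]) = -105.3 × 1 / 26.7 = -3.9438.
[out]/[in] = e^(-3.9438) = 0.01937.
[in] = 3.06 / 0.01937 = 157.9 mM.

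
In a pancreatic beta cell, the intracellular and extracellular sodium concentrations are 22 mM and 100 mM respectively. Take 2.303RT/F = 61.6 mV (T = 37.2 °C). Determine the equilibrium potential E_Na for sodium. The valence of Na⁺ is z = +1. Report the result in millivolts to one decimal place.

40.5 mV

E = (61.6/z) · log₁₀([Na⁺]_out/[Na⁺]_in) with z = +1.
= (61.6/1) · log₁₀(100/22) = 61.60 · log₁₀(4.545)
= 61.60 · (0.6576) = 40.51 mV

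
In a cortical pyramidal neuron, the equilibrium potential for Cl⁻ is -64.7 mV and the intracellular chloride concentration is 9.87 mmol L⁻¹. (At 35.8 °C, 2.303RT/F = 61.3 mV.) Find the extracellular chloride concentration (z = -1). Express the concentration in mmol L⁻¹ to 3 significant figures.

Nernst: E = (61.3/-1) · log₁₀([out]/[in]), so log₁₀([out]/[in]) = -64.7 × -1 / 61.3 = 1.0555.
[out]/[in] = 10^(1.0555) = 11.36.
[out] = 11.36 × 9.87 = 112.1 mmol L⁻¹.

112 mmol L⁻¹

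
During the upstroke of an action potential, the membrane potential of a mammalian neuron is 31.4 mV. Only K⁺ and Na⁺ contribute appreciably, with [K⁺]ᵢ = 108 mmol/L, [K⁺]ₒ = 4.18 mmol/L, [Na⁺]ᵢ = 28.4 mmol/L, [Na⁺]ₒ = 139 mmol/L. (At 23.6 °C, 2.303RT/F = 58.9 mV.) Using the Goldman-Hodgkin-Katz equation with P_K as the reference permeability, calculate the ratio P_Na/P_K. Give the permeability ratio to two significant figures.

8.7

Let α = P_Na/P_K. GHK: Vm = 58.9·log₁₀[(Kₒ + α·Naₒ)/(Kᵢ + α·Naᵢ)].
10^(Vm/58.9) = 10^(31.4/58.9) = 3.4128
So 3.4128·(Kᵢ + α·Naᵢ) = Kₒ + α·Naₒ → α = (3.4128·108.0 − 4.18) / (139.0 − 3.4128·28.4)
α = (368.6 − 4.18) / (139.0 − 96.92) = 364.4/42.08 = 8.66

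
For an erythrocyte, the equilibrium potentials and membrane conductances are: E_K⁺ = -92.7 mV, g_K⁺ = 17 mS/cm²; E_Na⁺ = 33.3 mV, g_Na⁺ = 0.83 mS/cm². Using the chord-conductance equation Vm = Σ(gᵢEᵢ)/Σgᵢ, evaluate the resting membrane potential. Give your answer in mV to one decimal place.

-86.8 mV

Σ gᵢEᵢ = 17·(-92.7) + 0.83·(33.3) = -1548.26
Σ gᵢ = 17 + 0.83 = 17.83
Vm = -1548.26 / 17.83 = -86.83 mV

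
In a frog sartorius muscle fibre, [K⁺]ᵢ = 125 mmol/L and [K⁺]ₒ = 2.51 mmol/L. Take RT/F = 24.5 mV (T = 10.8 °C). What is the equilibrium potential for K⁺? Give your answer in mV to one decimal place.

-95.7 mV

E = (24.5/z) · ln([K⁺]_out/[K⁺]_in) with z = +1.
= (24.5/1) · ln(2.51/125) = 24.50 · ln(0.02008)
= 24.50 · (-3.9080) = -95.75 mV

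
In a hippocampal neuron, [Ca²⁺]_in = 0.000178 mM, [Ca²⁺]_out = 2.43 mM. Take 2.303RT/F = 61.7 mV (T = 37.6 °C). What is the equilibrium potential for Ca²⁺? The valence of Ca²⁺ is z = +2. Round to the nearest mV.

128 mV

E = (61.7/z) · log₁₀([Ca²⁺]_out/[Ca²⁺]_in) with z = +2.
= (61.7/2) · log₁₀(2.43/0.000178) = 30.85 · log₁₀(1.365e+04)
= 30.85 · (4.1352) = 127.57 mV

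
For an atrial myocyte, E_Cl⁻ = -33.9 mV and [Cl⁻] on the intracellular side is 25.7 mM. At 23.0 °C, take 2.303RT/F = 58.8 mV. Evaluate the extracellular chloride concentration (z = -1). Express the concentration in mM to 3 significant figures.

Nernst: E = (58.8/-1) · log₁₀([out]/[in]), so log₁₀([out]/[in]) = -33.9 × -1 / 58.8 = 0.5765.
[out]/[in] = 10^(0.5765) = 3.772.
[out] = 3.772 × 25.7 = 96.93 mM.

96.9 mM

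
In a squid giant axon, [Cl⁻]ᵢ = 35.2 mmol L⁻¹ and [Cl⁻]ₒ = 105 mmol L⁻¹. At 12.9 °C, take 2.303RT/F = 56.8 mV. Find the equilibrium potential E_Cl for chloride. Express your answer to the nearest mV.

E = (56.8/z) · log₁₀([Cl⁻]_out/[Cl⁻]_in) with z = -1.
For an anion, dividing by z = -1 reverses the sign.
= (56.8/-1) · log₁₀(105/35.2) = -56.80 · log₁₀(2.983)
= -56.80 · (0.4746) = -26.96 mV

-27 mV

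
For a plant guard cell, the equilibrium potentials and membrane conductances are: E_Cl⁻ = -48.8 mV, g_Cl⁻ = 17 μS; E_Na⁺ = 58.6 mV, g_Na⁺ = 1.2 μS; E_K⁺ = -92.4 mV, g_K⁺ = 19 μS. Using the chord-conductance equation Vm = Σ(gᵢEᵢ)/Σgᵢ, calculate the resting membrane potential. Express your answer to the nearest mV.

-68 mV

Σ gᵢEᵢ = 17·(-48.8) + 1.2·(58.6) + 19·(-92.4) = -2514.88
Σ gᵢ = 17 + 1.2 + 19 = 37.2
Vm = -2514.88 / 37.2 = -67.60 mV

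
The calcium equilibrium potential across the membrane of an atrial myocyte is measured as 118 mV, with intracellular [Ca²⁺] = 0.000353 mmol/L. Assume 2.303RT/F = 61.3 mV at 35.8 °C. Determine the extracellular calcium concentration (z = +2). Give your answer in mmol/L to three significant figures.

Nernst: E = (61.3/2) · log₁₀([out]/[in]), so log₁₀([out]/[in]) = 118.0 × 2 / 61.3 = 3.8499.
[out]/[in] = 10^(3.8499) = 7078.
[out] = 7078 × 0.000353 = 2.499 mmol/L.

2.50 mmol/L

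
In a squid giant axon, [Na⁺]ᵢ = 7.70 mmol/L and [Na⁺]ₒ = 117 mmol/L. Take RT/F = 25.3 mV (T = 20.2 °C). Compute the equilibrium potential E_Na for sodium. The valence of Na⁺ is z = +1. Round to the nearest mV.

69 mV

E = (25.3/z) · ln([Na⁺]_out/[Na⁺]_in) with z = +1.
= (25.3/1) · ln(117/7.70) = 25.30 · ln(15.19)
= 25.30 · (2.7210) = 68.84 mV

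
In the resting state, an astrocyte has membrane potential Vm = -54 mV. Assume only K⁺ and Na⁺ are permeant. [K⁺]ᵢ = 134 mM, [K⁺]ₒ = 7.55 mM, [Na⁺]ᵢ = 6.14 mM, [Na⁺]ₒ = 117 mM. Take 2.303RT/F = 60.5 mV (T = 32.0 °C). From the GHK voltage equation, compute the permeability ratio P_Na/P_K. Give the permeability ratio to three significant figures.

0.0827

Let α = P_Na/P_K. GHK: Vm = 60.5·log₁₀[(Kₒ + α·Naₒ)/(Kᵢ + α·Naᵢ)].
10^(Vm/60.5) = 10^(-54.0/60.5) = 0.12807
So 0.12807·(Kᵢ + α·Naᵢ) = Kₒ + α·Naₒ → α = (0.12807·134.0 − 7.55) / (117.0 − 0.12807·6.14)
α = (17.16 − 7.55) / (117.0 − 0.7863) = 9.611/116.2 = 0.0827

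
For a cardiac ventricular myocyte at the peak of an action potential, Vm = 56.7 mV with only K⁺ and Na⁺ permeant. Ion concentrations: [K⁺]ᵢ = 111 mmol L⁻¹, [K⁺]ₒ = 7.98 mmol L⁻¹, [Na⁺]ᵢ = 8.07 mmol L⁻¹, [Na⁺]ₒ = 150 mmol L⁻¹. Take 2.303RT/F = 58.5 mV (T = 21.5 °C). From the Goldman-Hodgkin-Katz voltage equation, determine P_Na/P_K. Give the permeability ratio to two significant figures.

14

Let α = P_Na/P_K. GHK: Vm = 58.5·log₁₀[(Kₒ + α·Naₒ)/(Kᵢ + α·Naᵢ)].
10^(Vm/58.5) = 10^(56.7/58.5) = 9.316
So 9.316·(Kᵢ + α·Naᵢ) = Kₒ + α·Naₒ → α = (9.316·111.0 − 7.98) / (150.0 − 9.316·8.07)
α = (1034 − 7.98) / (150.0 − 75.18) = 1026/74.82 = 13.71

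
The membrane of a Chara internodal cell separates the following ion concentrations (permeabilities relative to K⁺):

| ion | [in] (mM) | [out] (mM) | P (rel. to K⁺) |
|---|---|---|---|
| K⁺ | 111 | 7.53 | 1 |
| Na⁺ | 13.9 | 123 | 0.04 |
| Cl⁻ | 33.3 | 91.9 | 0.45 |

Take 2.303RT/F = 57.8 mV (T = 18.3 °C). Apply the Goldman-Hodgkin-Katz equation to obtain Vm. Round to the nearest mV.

Vm = 57.8 · log₁₀[(Σ P·[cation]ₒ + Σ P·[anion]ᵢ) / (Σ P·[cation]ᵢ + Σ P·[anion]ₒ)]
Numerator = 1×7.53 + 0.04×123 + 0.45×33.3 = 27.43
Denominator = 1×111 + 0.04×13.9 + 0.45×91.9 = 152.9
Vm = 57.8 · log₁₀(0.17942) = 57.8 × (-0.7461) = -43.13 mV

-43 mV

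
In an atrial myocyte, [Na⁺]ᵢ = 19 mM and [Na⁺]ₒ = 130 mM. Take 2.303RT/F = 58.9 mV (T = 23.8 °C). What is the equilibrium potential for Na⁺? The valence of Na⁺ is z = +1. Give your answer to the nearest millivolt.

E = (58.9/z) · log₁₀([Na⁺]_out/[Na⁺]_in) with z = +1.
= (58.9/1) · log₁₀(130/19) = 58.90 · log₁₀(6.842)
= 58.90 · (0.8352) = 49.19 mV

49 mV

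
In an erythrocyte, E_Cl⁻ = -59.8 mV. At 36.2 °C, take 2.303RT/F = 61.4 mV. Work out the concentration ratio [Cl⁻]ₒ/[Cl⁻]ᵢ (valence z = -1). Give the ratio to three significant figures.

log₁₀([out]/[in]) = E·z/(61.4) = -59.8 × -1 / 61.4 = 0.9739
[out]/[in] = 10^(0.9739) = 9.418

9.42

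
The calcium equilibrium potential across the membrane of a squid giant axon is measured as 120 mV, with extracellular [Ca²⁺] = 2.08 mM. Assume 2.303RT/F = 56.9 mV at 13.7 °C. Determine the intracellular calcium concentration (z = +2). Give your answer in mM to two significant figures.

Nernst: E = (56.9/2) · log₁₀([out]/[in]), so log₁₀([out]/[in]) = 120.0 × 2 / 56.9 = 4.2179.
[out]/[in] = 10^(4.2179) = 1.652e+04.
[in] = 2.08 / 1.652e+04 = 0.0001259 mM.

0.00013 mM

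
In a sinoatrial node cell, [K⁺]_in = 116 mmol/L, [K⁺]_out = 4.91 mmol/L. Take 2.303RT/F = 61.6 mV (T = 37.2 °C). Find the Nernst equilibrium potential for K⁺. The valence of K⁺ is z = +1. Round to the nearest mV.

E = (61.6/z) · log₁₀([K⁺]_out/[K⁺]_in) with z = +1.
= (61.6/1) · log₁₀(4.91/116) = 61.60 · log₁₀(0.04233)
= 61.60 · (-1.3734) = -84.60 mV

-85 mV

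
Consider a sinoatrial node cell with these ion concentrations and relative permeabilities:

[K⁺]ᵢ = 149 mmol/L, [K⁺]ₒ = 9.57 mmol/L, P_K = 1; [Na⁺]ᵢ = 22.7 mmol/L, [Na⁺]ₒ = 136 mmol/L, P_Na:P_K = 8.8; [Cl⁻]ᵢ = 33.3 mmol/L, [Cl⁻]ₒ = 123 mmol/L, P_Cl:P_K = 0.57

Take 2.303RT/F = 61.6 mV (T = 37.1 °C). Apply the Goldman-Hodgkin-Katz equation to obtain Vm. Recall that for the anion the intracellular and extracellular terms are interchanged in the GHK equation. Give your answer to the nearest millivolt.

29 mV

Vm = 61.6 · log₁₀[(Σ P·[cation]ₒ + Σ P·[anion]ᵢ) / (Σ P·[cation]ᵢ + Σ P·[anion]ₒ)]
Numerator = 1×9.57 + 8.8×136 + 0.57×33.3 = 1225
Denominator = 1×149 + 8.8×22.7 + 0.57×123 = 418.9
Vm = 61.6 · log₁₀(2.9254) = 61.6 × (0.4662) = 28.72 mV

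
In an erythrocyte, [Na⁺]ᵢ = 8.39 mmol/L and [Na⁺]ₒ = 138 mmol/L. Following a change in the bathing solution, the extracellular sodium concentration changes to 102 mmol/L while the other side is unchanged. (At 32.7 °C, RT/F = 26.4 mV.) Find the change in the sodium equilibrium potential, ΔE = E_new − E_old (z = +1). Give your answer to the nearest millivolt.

-8 mV

E_old = (26.4/1)·ln(138/8.39) = 73.93 mV
E_new = (26.4/1)·ln(102/8.39) = 65.95 mV
ΔE = 65.95 − (73.93) = -7.98 mV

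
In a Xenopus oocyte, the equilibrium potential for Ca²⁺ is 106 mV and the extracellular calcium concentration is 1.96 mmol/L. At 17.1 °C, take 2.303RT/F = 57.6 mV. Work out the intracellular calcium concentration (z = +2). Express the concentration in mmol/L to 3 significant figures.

0.000409 mmol/L

Nernst: E = (57.6/2) · log₁₀([out]/[in]), so log₁₀([out]/[in]) = 106.0 × 2 / 57.6 = 3.6806.
[out]/[in] = 10^(3.6806) = 4792.
[in] = 1.96 / 4792 = 0.000409 mmol/L.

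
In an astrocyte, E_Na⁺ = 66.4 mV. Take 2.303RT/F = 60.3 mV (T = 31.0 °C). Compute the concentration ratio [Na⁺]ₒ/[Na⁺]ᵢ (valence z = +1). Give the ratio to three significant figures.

log₁₀([out]/[in]) = E·z/(60.3) = 66.4 × 1 / 60.3 = 1.1012
[out]/[in] = 10^(1.1012) = 12.62

12.6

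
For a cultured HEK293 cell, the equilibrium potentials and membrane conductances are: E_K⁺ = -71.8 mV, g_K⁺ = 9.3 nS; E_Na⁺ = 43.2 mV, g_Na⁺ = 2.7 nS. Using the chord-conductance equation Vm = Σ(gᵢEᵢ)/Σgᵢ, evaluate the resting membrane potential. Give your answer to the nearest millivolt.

Σ gᵢEᵢ = 9.3·(-71.8) + 2.7·(43.2) = -551.10
Σ gᵢ = 9.3 + 2.7 = 12
Vm = -551.10 / 12 = -45.93 mV

-46 mV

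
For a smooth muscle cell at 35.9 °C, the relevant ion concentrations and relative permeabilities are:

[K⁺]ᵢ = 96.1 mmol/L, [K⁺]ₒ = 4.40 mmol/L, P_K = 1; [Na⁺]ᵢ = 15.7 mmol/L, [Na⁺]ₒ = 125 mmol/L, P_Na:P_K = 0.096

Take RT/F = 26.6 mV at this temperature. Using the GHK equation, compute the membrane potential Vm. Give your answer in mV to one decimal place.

Vm = 26.6 · ln[(Σ P·[cation]ₒ + Σ P·[anion]ᵢ) / (Σ P·[cation]ᵢ + Σ P·[anion]ₒ)]
Numerator = 1×4.40 + 0.096×125 = 16.4
Denominator = 1×96.1 + 0.096×15.7 = 97.61
Vm = 26.6 · ln(0.16802) = 26.6 × (-1.7837) = -47.45 mV

-47.4 mV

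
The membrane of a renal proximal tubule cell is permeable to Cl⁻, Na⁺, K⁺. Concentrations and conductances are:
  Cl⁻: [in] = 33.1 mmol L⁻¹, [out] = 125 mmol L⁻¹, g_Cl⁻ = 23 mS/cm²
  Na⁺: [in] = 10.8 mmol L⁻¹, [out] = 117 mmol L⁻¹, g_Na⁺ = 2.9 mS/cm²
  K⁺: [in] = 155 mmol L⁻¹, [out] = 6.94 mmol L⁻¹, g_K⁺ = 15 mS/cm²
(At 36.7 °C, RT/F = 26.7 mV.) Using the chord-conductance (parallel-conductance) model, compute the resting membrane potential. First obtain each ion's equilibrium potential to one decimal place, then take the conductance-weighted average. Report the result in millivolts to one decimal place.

-45.9 mV

E_Cl⁻ = (26.7/-1)·ln(125/33.1) = -35.5 mV
E_Na⁺ = (26.7/1)·ln(117/10.8) = 63.6 mV
E_K⁺ = (26.7/1)·ln(6.94/155) = -82.9 mV
Vm = (Σ gᵢEᵢ)/(Σ gᵢ) = (23·-35.5 + 2.9·63.6 + 15·-82.9) / (23 + 2.9 + 15)
= -1875.56 / 40.9 = -45.86 mV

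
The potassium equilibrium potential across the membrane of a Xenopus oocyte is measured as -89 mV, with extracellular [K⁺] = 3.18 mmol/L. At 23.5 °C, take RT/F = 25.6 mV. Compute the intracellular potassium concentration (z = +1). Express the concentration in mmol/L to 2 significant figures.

100 mmol/L

Nernst: E = (25.6/1) · ln([out]/[in]), so ln([out]/[in]) = -89.0 × 1 / 25.6 = -3.4766.
[out]/[in] = e^(-3.4766) = 0.03091.
[in] = 3.18 / 0.03091 = 102.9 mmol/L.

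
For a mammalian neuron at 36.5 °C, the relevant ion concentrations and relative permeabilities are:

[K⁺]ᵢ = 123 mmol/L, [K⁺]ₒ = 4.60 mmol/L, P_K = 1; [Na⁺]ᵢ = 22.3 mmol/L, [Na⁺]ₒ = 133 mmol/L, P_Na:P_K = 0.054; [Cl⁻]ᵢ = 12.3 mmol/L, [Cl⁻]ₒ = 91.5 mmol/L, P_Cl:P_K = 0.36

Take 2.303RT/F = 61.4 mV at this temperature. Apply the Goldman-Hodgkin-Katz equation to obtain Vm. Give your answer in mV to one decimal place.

Vm = 61.4 · log₁₀[(Σ P·[cation]ₒ + Σ P·[anion]ᵢ) / (Σ P·[cation]ᵢ + Σ P·[anion]ₒ)]
Numerator = 1×4.60 + 0.054×133 + 0.36×12.3 = 16.21
Denominator = 1×123 + 0.054×22.3 + 0.36×91.5 = 157.1
Vm = 61.4 · log₁₀(0.10315) = 61.4 × (-0.9865) = -60.57 mV

-60.6 mV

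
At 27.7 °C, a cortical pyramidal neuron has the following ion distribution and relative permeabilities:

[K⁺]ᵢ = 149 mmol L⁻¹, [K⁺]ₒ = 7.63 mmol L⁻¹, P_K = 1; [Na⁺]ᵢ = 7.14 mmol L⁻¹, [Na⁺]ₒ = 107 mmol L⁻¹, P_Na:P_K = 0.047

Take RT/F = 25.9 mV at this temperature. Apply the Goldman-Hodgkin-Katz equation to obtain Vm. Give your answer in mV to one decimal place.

-63.9 mV

Vm = 25.9 · ln[(Σ P·[cation]ₒ + Σ P·[anion]ᵢ) / (Σ P·[cation]ᵢ + Σ P·[anion]ₒ)]
Numerator = 1×7.63 + 0.047×107 = 12.66
Denominator = 1×149 + 0.047×7.14 = 149.3
Vm = 25.9 · ln(0.084769) = 25.9 × (-2.4678) = -63.92 mV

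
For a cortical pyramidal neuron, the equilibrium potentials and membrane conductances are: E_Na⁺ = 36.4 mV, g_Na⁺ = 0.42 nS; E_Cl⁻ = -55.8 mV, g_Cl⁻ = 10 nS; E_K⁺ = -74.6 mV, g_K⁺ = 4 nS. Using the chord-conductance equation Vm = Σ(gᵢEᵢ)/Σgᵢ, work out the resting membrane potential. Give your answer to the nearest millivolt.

-58 mV

Σ gᵢEᵢ = 0.42·(36.4) + 10·(-55.8) + 4·(-74.6) = -841.11
Σ gᵢ = 0.42 + 10 + 4 = 14.42
Vm = -841.11 / 14.42 = -58.33 mV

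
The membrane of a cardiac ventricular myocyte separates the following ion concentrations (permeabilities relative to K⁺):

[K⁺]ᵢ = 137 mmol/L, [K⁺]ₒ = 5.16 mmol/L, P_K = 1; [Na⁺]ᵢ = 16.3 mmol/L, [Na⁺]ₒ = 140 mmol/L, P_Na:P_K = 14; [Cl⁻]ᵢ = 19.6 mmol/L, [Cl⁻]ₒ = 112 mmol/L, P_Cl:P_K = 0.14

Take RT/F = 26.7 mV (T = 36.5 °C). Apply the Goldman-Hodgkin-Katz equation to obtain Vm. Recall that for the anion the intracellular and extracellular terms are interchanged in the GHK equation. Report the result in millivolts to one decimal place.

43.8 mV

Vm = 26.7 · ln[(Σ P·[cation]ₒ + Σ P·[anion]ᵢ) / (Σ P·[cation]ᵢ + Σ P·[anion]ₒ)]
Numerator = 1×5.16 + 14×140 + 0.14×19.6 = 1968
Denominator = 1×137 + 14×16.3 + 0.14×112 = 380.9
Vm = 26.7 · ln(5.1667) = 26.7 × (1.6422) = 43.85 mV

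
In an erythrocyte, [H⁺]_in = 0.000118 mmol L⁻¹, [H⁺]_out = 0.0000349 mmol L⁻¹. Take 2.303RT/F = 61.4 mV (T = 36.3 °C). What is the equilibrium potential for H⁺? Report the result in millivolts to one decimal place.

E = (61.4/z) · log₁₀([H⁺]_out/[H⁺]_in) with z = +1.
= (61.4/1) · log₁₀(0.0000349/0.000118) = 61.40 · log₁₀(0.2958)
= 61.40 · (-0.5291) = -32.48 mV

-32.5 mV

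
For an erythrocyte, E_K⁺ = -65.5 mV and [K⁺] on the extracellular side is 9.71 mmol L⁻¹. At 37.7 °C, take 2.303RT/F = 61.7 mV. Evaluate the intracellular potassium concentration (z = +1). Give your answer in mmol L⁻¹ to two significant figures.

Nernst: E = (61.7/1) · log₁₀([out]/[in]), so log₁₀([out]/[in]) = -65.5 × 1 / 61.7 = -1.0616.
[out]/[in] = 10^(-1.0616) = 0.08678.
[in] = 9.71 / 0.08678 = 111.9 mmol L⁻¹.

110 mmol L⁻¹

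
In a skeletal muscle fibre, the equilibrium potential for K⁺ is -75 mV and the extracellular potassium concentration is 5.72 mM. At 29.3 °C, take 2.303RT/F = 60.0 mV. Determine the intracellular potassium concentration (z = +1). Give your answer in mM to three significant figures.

102 mM

Nernst: E = (60.0/1) · log₁₀([out]/[in]), so log₁₀([out]/[in]) = -75.0 × 1 / 60.0 = -1.2500.
[out]/[in] = 10^(-1.2500) = 0.05623.
[in] = 5.72 / 0.05623 = 101.7 mM.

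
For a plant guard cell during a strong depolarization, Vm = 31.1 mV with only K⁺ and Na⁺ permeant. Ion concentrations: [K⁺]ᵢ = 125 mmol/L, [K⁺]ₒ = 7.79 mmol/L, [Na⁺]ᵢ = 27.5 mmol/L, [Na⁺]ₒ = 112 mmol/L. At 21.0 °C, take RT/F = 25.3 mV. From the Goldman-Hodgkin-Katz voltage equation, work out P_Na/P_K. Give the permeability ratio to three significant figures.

Let α = P_Na/P_K. GHK: Vm = 25.3·ln[(Kₒ + α·Naₒ)/(Kᵢ + α·Naᵢ)].
e^(Vm/25.3) = e^(31.1/25.3) = 3.4187
So 3.4187·(Kᵢ + α·Naᵢ) = Kₒ + α·Naₒ → α = (3.4187·125.0 − 7.79) / (112.0 − 3.4187·27.5)
α = (427.3 − 7.79) / (112.0 − 94.01) = 419.5/17.99 = 23.33

23.3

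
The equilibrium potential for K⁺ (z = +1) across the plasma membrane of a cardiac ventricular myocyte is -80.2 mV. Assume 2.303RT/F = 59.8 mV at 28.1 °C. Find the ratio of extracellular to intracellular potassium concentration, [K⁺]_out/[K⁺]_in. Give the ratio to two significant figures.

0.046

log₁₀([out]/[in]) = E·z/(59.8) = -80.2 × 1 / 59.8 = -1.3411
[out]/[in] = 10^(-1.3411) = 0.04559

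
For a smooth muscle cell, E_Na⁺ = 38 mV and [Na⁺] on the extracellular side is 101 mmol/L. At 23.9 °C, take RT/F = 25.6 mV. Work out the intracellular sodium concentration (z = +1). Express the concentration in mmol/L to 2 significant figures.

Nernst: E = (25.6/1) · ln([out]/[in]), so ln([out]/[in]) = 38.0 × 1 / 25.6 = 1.4844.
[out]/[in] = e^(1.4844) = 4.412.
[in] = 101 / 4.412 = 22.89 mmol/L.

23 mmol/L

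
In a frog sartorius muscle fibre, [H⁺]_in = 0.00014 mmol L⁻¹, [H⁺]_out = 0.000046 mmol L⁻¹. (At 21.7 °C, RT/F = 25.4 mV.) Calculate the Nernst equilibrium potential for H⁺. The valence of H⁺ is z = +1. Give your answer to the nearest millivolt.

-28 mV

E = (25.4/z) · ln([H⁺]_out/[H⁺]_in) with z = +1.
= (25.4/1) · ln(0.000046/0.00014) = 25.40 · ln(0.3286)
= 25.40 · (-1.1130) = -28.27 mV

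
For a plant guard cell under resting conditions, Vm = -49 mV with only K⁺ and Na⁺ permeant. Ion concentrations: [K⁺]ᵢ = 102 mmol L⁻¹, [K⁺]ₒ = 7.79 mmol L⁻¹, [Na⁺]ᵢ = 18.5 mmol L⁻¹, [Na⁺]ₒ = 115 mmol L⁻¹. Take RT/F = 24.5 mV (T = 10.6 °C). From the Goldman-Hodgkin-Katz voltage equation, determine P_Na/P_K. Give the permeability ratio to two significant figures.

0.053

Let α = P_Na/P_K. GHK: Vm = 24.5·ln[(Kₒ + α·Naₒ)/(Kᵢ + α·Naᵢ)].
e^(Vm/24.5) = e^(-49.0/24.5) = 0.13534
So 0.13534·(Kᵢ + α·Naᵢ) = Kₒ + α·Naₒ → α = (0.13534·102.0 − 7.79) / (115.0 − 0.13534·18.5)
α = (13.8 − 7.79) / (115.0 − 2.504) = 6.014/112.5 = 0.05346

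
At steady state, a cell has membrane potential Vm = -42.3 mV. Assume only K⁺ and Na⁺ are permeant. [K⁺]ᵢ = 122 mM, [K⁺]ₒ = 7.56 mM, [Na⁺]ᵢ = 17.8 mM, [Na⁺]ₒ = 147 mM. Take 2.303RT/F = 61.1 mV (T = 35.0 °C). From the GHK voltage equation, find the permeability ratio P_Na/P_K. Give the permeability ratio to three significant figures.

0.120

Let α = P_Na/P_K. GHK: Vm = 61.1·log₁₀[(Kₒ + α·Naₒ)/(Kᵢ + α·Naᵢ)].
10^(Vm/61.1) = 10^(-42.3/61.1) = 0.20309
So 0.20309·(Kᵢ + α·Naᵢ) = Kₒ + α·Naₒ → α = (0.20309·122.0 − 7.56) / (147.0 − 0.20309·17.8)
α = (24.78 − 7.56) / (147.0 − 3.615) = 17.22/143.4 = 0.1201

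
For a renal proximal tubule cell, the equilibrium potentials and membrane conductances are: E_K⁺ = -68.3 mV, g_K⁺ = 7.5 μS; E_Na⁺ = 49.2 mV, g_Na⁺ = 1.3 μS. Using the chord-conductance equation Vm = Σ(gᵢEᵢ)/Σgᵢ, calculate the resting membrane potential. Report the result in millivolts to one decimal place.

Σ gᵢEᵢ = 7.5·(-68.3) + 1.3·(49.2) = -448.29
Σ gᵢ = 7.5 + 1.3 = 8.8
Vm = -448.29 / 8.8 = -50.94 mV

-50.9 mV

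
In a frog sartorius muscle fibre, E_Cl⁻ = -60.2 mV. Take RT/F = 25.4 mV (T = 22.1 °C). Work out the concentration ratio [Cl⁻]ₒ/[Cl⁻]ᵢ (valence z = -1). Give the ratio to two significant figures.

ln([out]/[in]) = E·z/(25.4) = -60.2 × -1 / 25.4 = 2.3701
[out]/[in] = e^(2.3701) = 10.7

11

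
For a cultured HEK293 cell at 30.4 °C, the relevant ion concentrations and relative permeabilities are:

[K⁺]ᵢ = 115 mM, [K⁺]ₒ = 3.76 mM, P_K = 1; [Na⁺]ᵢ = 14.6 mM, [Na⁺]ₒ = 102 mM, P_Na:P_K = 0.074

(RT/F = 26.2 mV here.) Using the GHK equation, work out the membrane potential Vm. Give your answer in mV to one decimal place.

Vm = 26.2 · ln[(Σ P·[cation]ₒ + Σ P·[anion]ᵢ) / (Σ P·[cation]ᵢ + Σ P·[anion]ₒ)]
Numerator = 1×3.76 + 0.074×102 = 11.31
Denominator = 1×115 + 0.074×14.6 = 116.1
Vm = 26.2 · ln(0.097415) = 26.2 × (-2.3288) = -61.01 mV

-61.0 mV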